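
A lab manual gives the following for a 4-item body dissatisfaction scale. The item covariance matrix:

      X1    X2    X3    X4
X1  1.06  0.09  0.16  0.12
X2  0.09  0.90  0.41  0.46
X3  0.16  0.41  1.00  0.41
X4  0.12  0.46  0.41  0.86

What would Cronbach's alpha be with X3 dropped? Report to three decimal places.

Remaining items: X1, X2, X4 (k = 3).
sum of item variances = 1.06 + 0.90 + 0.86 = 2.82
σ²_T = 2.82 + 2 × 0.67 = 4.16
α (item deleted) = (3/2)·(1 − 2.82/4.16) = 0.483

Cronbach's alpha = 0.483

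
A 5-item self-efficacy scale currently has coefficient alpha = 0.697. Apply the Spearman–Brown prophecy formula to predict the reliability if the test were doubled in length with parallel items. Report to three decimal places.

predicted reliability = 0.821

Length factor m = 2
α' = m·α / (1 + (m−1)·α)
   = 2 × 0.697 / (1 + (2 − 1) × 0.697)
   = 1.3940 / 1.6970 = 0.821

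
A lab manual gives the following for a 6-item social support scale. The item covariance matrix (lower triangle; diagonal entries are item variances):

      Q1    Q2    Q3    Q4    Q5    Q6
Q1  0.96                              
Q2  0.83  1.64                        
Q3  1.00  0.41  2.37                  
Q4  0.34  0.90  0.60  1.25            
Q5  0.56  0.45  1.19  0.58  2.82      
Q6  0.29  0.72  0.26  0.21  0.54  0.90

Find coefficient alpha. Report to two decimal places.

Σσᵢ² = 0.96 + 1.64 + 2.37 + 1.25 + 2.82 + 0.90 = 9.94
Σ_{i<j} σ_ij = 8.88
σ²_T = 9.94 + 2 × 8.88 = 27.70
α = (k/(k−1))·(1 − Σσᵢ²/σ²_T) = (6/5)·(1 − 9.94/27.70) = 0.77

α = 0.77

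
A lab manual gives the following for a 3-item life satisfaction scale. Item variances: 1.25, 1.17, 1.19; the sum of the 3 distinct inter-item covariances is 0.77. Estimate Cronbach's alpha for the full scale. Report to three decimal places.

α = 0.449

Σσᵢ² = 1.25 + 1.17 + 1.19 = 3.61
Sum of distinct covariances = 0.77
σ²_total = Σσᵢ² + 2·Σcov = 3.61 + 2 × 0.77 = 5.15
α = (3/2)·(1 − 3.61/5.15) = 0.449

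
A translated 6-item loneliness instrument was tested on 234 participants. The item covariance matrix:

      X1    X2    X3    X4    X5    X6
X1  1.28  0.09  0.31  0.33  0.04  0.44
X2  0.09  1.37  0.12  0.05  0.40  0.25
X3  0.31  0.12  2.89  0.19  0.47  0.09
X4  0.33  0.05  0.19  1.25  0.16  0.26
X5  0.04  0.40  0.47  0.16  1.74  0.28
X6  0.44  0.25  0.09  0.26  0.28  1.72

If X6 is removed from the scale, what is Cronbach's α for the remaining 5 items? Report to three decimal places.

Remaining items: X1, X2, X3, X4, X5 (k = 5).
sum of item variances = 1.28 + 1.37 + 2.89 + 1.25 + 1.74 = 8.53
Var(T) = 8.53 + 2 × 2.16 = 12.85
α (item deleted) = (5/4)·(1 − 8.53/12.85) = 0.420

α = 0.420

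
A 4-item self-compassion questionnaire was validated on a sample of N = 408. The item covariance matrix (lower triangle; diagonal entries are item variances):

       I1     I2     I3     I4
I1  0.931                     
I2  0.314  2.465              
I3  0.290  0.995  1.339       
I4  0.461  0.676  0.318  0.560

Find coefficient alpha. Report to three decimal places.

coefficient alpha = 0.714

Σσ²ᵢ = 0.931 + 2.465 + 1.339 + 0.560 = 5.295
Sum of off-diagonal covariances = 3.054
total variance = 5.295 + 2 × 3.054 = 11.403
α = (k/(k−1))·(1 − Σσ²ᵢ/total variance) = (4/3)·(1 − 5.295/11.403) = 0.714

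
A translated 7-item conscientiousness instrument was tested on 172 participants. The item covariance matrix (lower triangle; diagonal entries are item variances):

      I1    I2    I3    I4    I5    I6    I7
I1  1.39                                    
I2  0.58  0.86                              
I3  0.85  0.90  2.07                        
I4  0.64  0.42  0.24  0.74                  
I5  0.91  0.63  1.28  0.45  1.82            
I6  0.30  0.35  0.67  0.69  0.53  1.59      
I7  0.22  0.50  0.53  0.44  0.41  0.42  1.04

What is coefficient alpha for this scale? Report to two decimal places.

Σσ²ᵢ = 1.39 + 0.86 + 2.07 + 0.74 + 1.82 + 1.59 + 1.04 = 9.51
Sum of the distinct covariances = 11.96
Var(T) = 9.51 + 2 × 11.96 = 33.43
α = (k/(k−1))·(1 − Σσ²ᵢ/Var(T)) = (7/6)·(1 − 9.51/33.43) = 0.83

coefficient alpha = 0.83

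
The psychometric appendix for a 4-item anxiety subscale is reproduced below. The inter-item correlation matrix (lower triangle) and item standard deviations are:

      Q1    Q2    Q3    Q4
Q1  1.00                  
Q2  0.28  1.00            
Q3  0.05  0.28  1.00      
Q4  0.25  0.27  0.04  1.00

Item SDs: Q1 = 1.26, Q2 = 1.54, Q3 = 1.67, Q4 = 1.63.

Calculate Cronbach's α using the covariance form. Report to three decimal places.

Σσ²ᵢ = 1.26² + 1.54² + 1.67² + 1.63² = 9.4050
Covariances σ_ij = r_ij · s_i · s_j:
  σ(Q1,Q2) = 0.28 × 1.26 × 1.54 = 0.5433
  σ(Q1,Q3) = 0.05 × 1.26 × 1.67 = 0.1052
  σ(Q1,Q4) = 0.25 × 1.26 × 1.63 = 0.5134
  σ(Q2,Q3) = 0.28 × 1.54 × 1.67 = 0.7201
  σ(Q2,Q4) = 0.27 × 1.54 × 1.63 = 0.6778
  σ(Q3,Q4) = 0.04 × 1.67 × 1.63 = 0.1089
σ²_T = Σσ²ᵢ + 2·Σσ_ij = 9.4050 + 2 × 2.6687 = 14.7424
α = (4/3)·(1 − 9.4050/14.7424) = 0.483

Cronbach's α = 0.483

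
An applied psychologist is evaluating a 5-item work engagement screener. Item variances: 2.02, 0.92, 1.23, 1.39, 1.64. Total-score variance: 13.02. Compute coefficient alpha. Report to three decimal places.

coefficient alpha = 0.559

sum of item variances = 2.02 + 0.92 + 1.23 + 1.39 + 1.64 = 7.20
α = (k/(k−1))·(1 − sum of item variances/σ²_total) = (5/4)·(1 − 7.20/13.02) = 0.559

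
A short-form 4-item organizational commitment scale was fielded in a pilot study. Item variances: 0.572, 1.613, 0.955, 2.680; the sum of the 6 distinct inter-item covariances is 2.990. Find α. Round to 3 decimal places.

α = 0.676

sum of item variances = 0.572 + 1.613 + 0.955 + 2.680 = 5.820
Sum of distinct covariances = 2.990
σ²_total = sum of item variances + 2·Σcov = 5.820 + 2 × 2.990 = 11.800
α = (4/3)·(1 − 5.820/11.800) = 0.676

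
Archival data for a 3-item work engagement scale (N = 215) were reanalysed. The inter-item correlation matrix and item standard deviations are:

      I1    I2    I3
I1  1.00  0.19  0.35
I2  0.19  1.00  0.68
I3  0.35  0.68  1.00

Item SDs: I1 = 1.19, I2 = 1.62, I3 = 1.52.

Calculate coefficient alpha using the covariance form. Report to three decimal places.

Σσ²ᵢ = 1.19² + 1.62² + 1.52² = 6.3509
Covariances σ_ij = r_ij · s_i · s_j:
  σ(I1,I2) = 0.19 × 1.19 × 1.62 = 0.3663
  σ(I1,I3) = 0.35 × 1.19 × 1.52 = 0.6331
  σ(I2,I3) = 0.68 × 1.62 × 1.52 = 1.6744
σ²_T = Σσ²ᵢ + 2·Σσ_ij = 6.3509 + 2 × 2.6738 = 11.6985
α = (3/2)·(1 − 6.3509/11.6985) = 0.686

coefficient alpha = 0.686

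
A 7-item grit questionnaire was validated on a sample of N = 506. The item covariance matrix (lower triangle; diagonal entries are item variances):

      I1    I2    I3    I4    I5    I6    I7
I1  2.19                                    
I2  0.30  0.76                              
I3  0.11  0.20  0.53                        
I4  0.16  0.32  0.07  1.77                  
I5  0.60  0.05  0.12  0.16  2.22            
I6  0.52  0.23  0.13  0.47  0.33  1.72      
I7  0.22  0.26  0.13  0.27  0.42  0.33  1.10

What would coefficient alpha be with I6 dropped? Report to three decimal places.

Remaining items: I1, I2, I3, I4, I5, I7 (k = 6).
sum of item variances = 2.19 + 0.76 + 0.53 + 1.77 + 2.22 + 1.10 = 8.57
σ²_total = 8.57 + 2 × 3.39 = 15.35
α (item deleted) = (6/5)·(1 − 8.57/15.35) = 0.530

α = 0.530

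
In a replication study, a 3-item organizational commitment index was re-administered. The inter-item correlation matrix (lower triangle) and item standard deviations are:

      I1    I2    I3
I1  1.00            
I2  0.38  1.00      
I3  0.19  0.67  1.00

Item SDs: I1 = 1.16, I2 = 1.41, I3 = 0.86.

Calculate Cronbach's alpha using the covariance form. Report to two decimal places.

Σσ²ᵢ = 1.16² + 1.41² + 0.86² = 4.0733
Covariances σ_ij = r_ij · s_i · s_j:
  σ(I1,I2) = 0.38 × 1.16 × 1.41 = 0.6215
  σ(I1,I3) = 0.19 × 1.16 × 0.86 = 0.1895
  σ(I2,I3) = 0.67 × 1.41 × 0.86 = 0.8124
σ²_T = Σσ²ᵢ + 2·Σσ_ij = 4.0733 + 2 × 1.6234 = 7.3201
α = (3/2)·(1 − 4.0733/7.3201) = 0.67

Cronbach's alpha = 0.67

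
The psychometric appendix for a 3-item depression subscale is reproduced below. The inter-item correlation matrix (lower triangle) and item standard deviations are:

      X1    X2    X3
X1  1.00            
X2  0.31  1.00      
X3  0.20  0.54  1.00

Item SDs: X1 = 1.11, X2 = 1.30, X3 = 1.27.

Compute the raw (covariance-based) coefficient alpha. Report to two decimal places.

α = 0.63

Σσ²ᵢ = 1.11² + 1.30² + 1.27² = 4.5350
Covariances σ_ij = r_ij · s_i · s_j:
  σ(X1,X2) = 0.31 × 1.11 × 1.30 = 0.4473
  σ(X1,X3) = 0.20 × 1.11 × 1.27 = 0.2819
  σ(X2,X3) = 0.54 × 1.30 × 1.27 = 0.8915
σ²_T = Σσ²ᵢ + 2·Σσ_ij = 4.5350 + 2 × 1.6207 = 7.7764
α = (3/2)·(1 − 4.5350/7.7764) = 0.63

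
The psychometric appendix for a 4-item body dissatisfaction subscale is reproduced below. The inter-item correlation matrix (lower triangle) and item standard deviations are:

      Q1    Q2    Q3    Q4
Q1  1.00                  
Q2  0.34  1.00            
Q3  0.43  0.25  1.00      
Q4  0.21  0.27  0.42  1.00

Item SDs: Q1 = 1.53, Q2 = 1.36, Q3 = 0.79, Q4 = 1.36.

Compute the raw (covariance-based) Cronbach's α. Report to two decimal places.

Σσ²ᵢ = 1.53² + 1.36² + 0.79² + 1.36² = 6.6642
Covariances σ_ij = r_ij · s_i · s_j:
  σ(Q1,Q2) = 0.34 × 1.53 × 1.36 = 0.7075
  σ(Q1,Q3) = 0.43 × 1.53 × 0.79 = 0.5197
  σ(Q1,Q4) = 0.21 × 1.53 × 1.36 = 0.4370
  σ(Q2,Q3) = 0.25 × 1.36 × 0.79 = 0.2686
  σ(Q2,Q4) = 0.27 × 1.36 × 1.36 = 0.4994
  σ(Q3,Q4) = 0.42 × 0.79 × 1.36 = 0.4512
σ²_T = Σσ²ᵢ + 2·Σσ_ij = 6.6642 + 2 × 2.8834 = 12.4310
α = (4/3)·(1 − 6.6642/12.4310) = 0.62

α = 0.62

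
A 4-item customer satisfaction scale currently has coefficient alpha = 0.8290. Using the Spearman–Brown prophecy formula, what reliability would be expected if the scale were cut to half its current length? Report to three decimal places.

Length factor m = 1/2
α' = m·α / (1 − (1−m)·α)
   = 1/2 × 0.8290 / (1 − (1 − 1/2) × 0.8290)
   = 0.4145 / 0.5855 = 0.708

predicted reliability = 0.708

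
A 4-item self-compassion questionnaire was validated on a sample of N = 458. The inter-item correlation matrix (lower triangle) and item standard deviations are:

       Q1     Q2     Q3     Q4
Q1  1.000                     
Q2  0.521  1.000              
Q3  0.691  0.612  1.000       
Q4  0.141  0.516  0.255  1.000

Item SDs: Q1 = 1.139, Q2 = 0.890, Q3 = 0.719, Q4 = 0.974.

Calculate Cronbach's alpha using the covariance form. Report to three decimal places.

α = 0.747

Σσ²ᵢ = 1.139² + 0.890² + 0.719² + 0.974² = 3.5551
Covariances σ_ij = r_ij · s_i · s_j:
  σ(Q1,Q2) = 0.521 × 1.139 × 0.890 = 0.5281
  σ(Q1,Q3) = 0.691 × 1.139 × 0.719 = 0.5659
  σ(Q1,Q4) = 0.141 × 1.139 × 0.974 = 0.1564
  σ(Q2,Q3) = 0.612 × 0.890 × 0.719 = 0.3916
  σ(Q2,Q4) = 0.516 × 0.890 × 0.974 = 0.4473
  σ(Q3,Q4) = 0.255 × 0.719 × 0.974 = 0.1786
σ²_T = Σσ²ᵢ + 2·Σσ_ij = 3.5551 + 2 × 2.2679 = 8.0909
α = (4/3)·(1 − 3.5551/8.0909) = 0.747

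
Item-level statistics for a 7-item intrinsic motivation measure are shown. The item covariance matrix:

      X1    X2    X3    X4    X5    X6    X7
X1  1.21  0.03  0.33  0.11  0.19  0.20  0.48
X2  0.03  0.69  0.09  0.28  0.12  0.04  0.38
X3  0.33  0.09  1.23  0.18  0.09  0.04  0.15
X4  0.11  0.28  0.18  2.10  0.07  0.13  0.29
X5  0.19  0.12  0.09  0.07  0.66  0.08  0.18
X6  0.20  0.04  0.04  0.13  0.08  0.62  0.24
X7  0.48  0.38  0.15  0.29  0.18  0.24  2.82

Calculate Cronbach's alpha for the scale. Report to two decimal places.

sum of item variances = 1.21 + 0.69 + 1.23 + 2.10 + 0.66 + 0.62 + 2.82 = 9.33
Sum of the distinct covariances = 3.70
total variance = 9.33 + 2 × 3.70 = 16.73
α = (k/(k−1))·(1 − sum of item variances/total variance) = (7/6)·(1 − 9.33/16.73) = 0.52

α = 0.52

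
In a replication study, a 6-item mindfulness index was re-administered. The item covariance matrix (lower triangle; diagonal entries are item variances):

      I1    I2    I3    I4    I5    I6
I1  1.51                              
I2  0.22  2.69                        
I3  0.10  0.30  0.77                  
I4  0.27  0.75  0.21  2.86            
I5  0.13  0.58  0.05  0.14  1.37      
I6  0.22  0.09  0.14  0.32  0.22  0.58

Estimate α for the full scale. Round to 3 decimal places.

α = 0.520

Σσ²ᵢ = 1.51 + 2.69 + 0.77 + 2.86 + 1.37 + 0.58 = 9.78
Sum of off-diagonal covariances = 3.74
Var(T) = 9.78 + 2 × 3.74 = 17.26
α = (k/(k−1))·(1 − Σσ²ᵢ/Var(T)) = (6/5)·(1 − 9.78/17.26) = 0.520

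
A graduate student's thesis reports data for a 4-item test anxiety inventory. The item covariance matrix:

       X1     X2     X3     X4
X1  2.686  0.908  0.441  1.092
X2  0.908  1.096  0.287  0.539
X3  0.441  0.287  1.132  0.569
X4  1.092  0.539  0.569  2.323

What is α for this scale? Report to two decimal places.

α = 0.69

Σσᵢ² = 2.686 + 1.096 + 1.132 + 2.323 = 7.237
Sum of off-diagonal covariances = 3.836
total variance = 7.237 + 2 × 3.836 = 14.909
α = (k/(k−1))·(1 − Σσᵢ²/total variance) = (4/3)·(1 − 7.237/14.909) = 0.69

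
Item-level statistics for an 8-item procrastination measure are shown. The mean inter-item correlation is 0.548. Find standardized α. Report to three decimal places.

Standardized α = k·r̄ / (1 + (k−1)·r̄) = 8 × 0.548 / (1 + 7 × 0.548)
  = 4.3840 / 4.8360 = 0.907

α = 0.907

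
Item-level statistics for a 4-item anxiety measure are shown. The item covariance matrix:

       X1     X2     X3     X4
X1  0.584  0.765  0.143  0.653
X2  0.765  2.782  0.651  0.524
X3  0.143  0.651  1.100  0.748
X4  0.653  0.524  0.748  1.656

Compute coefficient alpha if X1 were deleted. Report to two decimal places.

Remaining items: X2, X3, X4 (k = 3).
Σσ²ᵢ = 2.782 + 1.100 + 1.656 = 5.538
σ²_total = 5.538 + 2 × 1.923 = 9.384
α (item deleted) = (3/2)·(1 − 5.538/9.384) = 0.61

α = 0.61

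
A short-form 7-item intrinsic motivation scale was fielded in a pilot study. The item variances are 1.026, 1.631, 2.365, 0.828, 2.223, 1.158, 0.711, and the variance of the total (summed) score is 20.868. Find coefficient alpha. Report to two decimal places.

coefficient alpha = 0.61

Σσ²ᵢ = 1.026 + 1.631 + 2.365 + 0.828 + 2.223 + 1.158 + 0.711 = 9.942
α = (k/(k−1))·(1 − Σσ²ᵢ/total variance) = (7/6)·(1 − 9.942/20.868) = 0.61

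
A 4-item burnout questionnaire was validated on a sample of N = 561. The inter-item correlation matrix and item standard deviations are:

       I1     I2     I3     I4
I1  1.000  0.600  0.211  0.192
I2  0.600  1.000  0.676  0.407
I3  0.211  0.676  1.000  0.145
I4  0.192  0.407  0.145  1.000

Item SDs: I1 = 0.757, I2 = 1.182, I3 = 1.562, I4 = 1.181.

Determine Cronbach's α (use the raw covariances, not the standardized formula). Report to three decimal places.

Σσ²ᵢ = 0.757² + 1.182² + 1.562² + 1.181² = 5.8048
Covariances σ_ij = r_ij · s_i · s_j:
  σ(I1,I2) = 0.600 × 0.757 × 1.182 = 0.5369
  σ(I1,I3) = 0.211 × 0.757 × 1.562 = 0.2495
  σ(I1,I4) = 0.192 × 0.757 × 1.181 = 0.1717
  σ(I2,I3) = 0.676 × 1.182 × 1.562 = 1.2481
  σ(I2,I4) = 0.407 × 1.182 × 1.181 = 0.5681
  σ(I3,I4) = 0.145 × 1.562 × 1.181 = 0.2675
σ²_T = Σσ²ᵢ + 2·Σσ_ij = 5.8048 + 2 × 3.0418 = 11.8884
α = (4/3)·(1 − 5.8048/11.8884) = 0.682

α = 0.682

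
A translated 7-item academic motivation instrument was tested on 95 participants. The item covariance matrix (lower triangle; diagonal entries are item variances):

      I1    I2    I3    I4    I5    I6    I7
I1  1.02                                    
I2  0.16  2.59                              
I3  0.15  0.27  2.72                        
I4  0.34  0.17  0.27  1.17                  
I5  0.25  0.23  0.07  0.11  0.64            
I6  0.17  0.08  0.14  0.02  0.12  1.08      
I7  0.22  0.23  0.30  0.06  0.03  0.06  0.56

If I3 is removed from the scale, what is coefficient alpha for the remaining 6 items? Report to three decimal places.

coefficient alpha = 0.467

Remaining items: I1, I2, I4, I5, I6, I7 (k = 6).
Σσ²ᵢ = 1.02 + 2.59 + 1.17 + 0.64 + 1.08 + 0.56 = 7.06
σ²_total = 7.06 + 2 × 2.25 = 11.56
α (item deleted) = (6/5)·(1 − 7.06/11.56) = 0.467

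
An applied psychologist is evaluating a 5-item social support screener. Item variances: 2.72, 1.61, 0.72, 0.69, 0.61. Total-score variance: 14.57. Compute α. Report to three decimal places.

α = 0.705

Σσ²ᵢ = 2.72 + 1.61 + 0.72 + 0.69 + 0.61 = 6.35
α = (k/(k−1))·(1 − Σσ²ᵢ/σ²_T) = (5/4)·(1 − 6.35/14.57) = 0.705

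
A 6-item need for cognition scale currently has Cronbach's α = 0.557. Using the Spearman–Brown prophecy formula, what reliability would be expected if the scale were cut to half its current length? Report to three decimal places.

predicted reliability = 0.386

Length factor m = 1/2
α' = m·α / (1 − (1−m)·α)
   = 1/2 × 0.557 / (1 − (1 − 1/2) × 0.557)
   = 0.2785 / 0.7215 = 0.386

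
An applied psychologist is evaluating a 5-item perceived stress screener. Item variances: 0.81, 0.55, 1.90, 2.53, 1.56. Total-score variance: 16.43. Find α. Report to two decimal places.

α = 0.69

Σσᵢ² = 0.81 + 0.55 + 1.90 + 2.53 + 1.56 = 7.35
α = (k/(k−1))·(1 − Σσᵢ²/σ²_T) = (5/4)·(1 − 7.35/16.43) = 0.69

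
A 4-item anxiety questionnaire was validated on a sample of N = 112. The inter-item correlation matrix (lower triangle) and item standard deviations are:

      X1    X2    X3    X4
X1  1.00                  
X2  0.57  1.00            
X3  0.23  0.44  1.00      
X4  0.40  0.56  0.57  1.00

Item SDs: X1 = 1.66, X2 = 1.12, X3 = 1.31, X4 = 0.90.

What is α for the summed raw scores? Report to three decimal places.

Σσ²ᵢ = 1.66² + 1.12² + 1.31² + 0.90² = 6.5361
Covariances σ_ij = r_ij · s_i · s_j:
  σ(X1,X2) = 0.57 × 1.66 × 1.12 = 1.0597
  σ(X1,X3) = 0.23 × 1.66 × 1.31 = 0.5002
  σ(X1,X4) = 0.40 × 1.66 × 0.90 = 0.5976
  σ(X2,X3) = 0.44 × 1.12 × 1.31 = 0.6456
  σ(X2,X4) = 0.56 × 1.12 × 0.90 = 0.5645
  σ(X3,X4) = 0.57 × 1.31 × 0.90 = 0.6720
σ²_T = Σσ²ᵢ + 2·Σσ_ij = 6.5361 + 2 × 4.0396 = 14.6153
α = (4/3)·(1 − 6.5361/14.6153) = 0.737

α = 0.737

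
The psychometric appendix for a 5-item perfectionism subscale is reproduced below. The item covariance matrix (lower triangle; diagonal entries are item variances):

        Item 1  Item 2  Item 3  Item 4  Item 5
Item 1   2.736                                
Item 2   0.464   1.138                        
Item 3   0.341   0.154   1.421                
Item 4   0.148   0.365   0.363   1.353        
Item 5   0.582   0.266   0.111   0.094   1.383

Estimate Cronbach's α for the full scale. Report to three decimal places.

sum of item variances = 2.736 + 1.138 + 1.421 + 1.353 + 1.383 = 8.031
Sum of the distinct covariances = 2.888
total variance = 8.031 + 2 × 2.888 = 13.807
α = (k/(k−1))·(1 − sum of item variances/total variance) = (5/4)·(1 − 8.031/13.807) = 0.523

Cronbach's α = 0.523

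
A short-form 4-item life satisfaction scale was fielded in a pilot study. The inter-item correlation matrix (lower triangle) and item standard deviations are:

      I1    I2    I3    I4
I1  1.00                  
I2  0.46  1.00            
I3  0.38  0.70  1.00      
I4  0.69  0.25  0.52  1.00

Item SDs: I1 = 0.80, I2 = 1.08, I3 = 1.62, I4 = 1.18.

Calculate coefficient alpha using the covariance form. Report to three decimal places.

Σσ²ᵢ = 0.80² + 1.08² + 1.62² + 1.18² = 5.8232
Covariances σ_ij = r_ij · s_i · s_j:
  σ(I1,I2) = 0.46 × 0.80 × 1.08 = 0.3974
  σ(I1,I3) = 0.38 × 0.80 × 1.62 = 0.4925
  σ(I1,I4) = 0.69 × 0.80 × 1.18 = 0.6514
  σ(I2,I3) = 0.70 × 1.08 × 1.62 = 1.2247
  σ(I2,I4) = 0.25 × 1.08 × 1.18 = 0.3186
  σ(I3,I4) = 0.52 × 1.62 × 1.18 = 0.9940
σ²_T = Σσ²ᵢ + 2·Σσ_ij = 5.8232 + 2 × 4.0786 = 13.9804
α = (4/3)·(1 − 5.8232/13.9804) = 0.778

coefficient alpha = 0.778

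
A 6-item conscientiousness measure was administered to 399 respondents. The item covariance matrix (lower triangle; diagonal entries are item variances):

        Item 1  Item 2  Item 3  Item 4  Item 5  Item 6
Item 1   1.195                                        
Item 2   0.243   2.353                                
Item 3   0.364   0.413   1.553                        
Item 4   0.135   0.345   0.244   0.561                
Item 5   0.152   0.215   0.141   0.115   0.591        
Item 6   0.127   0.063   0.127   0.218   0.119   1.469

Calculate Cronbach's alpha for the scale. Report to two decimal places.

α = 0.53

sum of item variances = 1.195 + 2.353 + 1.553 + 0.561 + 0.591 + 1.469 = 7.722
Sum of the distinct covariances = 3.021
total variance = 7.722 + 2 × 3.021 = 13.764
α = (k/(k−1))·(1 − sum of item variances/total variance) = (6/5)·(1 − 7.722/13.764) = 0.53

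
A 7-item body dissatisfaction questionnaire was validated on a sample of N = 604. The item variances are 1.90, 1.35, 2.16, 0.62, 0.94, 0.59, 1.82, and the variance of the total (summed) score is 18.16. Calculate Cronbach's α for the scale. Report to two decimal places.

α = 0.56

Σσᵢ² = 1.90 + 1.35 + 2.16 + 0.62 + 0.94 + 0.59 + 1.82 = 9.38
α = (k/(k−1))·(1 − Σσᵢ²/total variance) = (7/6)·(1 − 9.38/18.16) = 0.56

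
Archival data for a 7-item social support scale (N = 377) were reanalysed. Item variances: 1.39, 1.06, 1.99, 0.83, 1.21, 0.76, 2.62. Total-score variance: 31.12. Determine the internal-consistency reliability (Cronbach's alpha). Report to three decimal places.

Cronbach's alpha = 0.797

ΣVar(i) = 1.39 + 1.06 + 1.99 + 0.83 + 1.21 + 0.76 + 2.62 = 9.86
α = (k/(k−1))·(1 − ΣVar(i)/total variance) = (7/6)·(1 − 9.86/31.12) = 0.797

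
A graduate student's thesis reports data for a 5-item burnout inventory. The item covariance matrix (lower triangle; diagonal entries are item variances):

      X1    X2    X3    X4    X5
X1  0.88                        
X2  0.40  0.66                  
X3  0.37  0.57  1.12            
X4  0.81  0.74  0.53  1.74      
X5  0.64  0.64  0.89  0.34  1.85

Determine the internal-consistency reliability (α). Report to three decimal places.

α = 0.819

ΣVar(i) = 0.88 + 0.66 + 1.12 + 1.74 + 1.85 = 6.25
Sum of the distinct covariances = 5.93
total variance = 6.25 + 2 × 5.93 = 18.11
α = (k/(k−1))·(1 − ΣVar(i)/total variance) = (5/4)·(1 − 6.25/18.11) = 0.819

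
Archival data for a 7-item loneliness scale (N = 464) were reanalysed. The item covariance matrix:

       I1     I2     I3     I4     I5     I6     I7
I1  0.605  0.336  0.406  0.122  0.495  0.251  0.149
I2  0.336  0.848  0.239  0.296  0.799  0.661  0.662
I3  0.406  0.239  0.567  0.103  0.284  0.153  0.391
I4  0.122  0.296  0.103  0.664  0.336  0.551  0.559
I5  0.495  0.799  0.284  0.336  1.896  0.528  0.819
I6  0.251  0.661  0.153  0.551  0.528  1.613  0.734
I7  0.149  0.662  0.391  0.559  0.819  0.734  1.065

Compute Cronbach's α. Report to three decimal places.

Cronbach's α = 0.828

ΣVar(i) = 0.605 + 0.848 + 0.567 + 0.664 + 1.896 + 1.613 + 1.065 = 7.258
Sum of off-diagonal covariances = 8.874
σ²_total = 7.258 + 2 × 8.874 = 25.006
α = (k/(k−1))·(1 − ΣVar(i)/σ²_total) = (7/6)·(1 − 7.258/25.006) = 0.828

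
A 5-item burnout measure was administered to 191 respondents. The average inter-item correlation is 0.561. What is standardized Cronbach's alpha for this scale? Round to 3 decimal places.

α = 0.865

Standardized α = k·r̄ / (1 + (k−1)·r̄) = 5 × 0.561 / (1 + 4 × 0.561)
  = 2.8050 / 3.2440 = 0.865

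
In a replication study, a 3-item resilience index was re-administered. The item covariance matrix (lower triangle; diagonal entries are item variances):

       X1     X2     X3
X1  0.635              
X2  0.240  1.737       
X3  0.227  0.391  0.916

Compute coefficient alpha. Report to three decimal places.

ΣVar(i) = 0.635 + 1.737 + 0.916 = 3.288
Sum of the distinct covariances = 0.858
total variance = 3.288 + 2 × 0.858 = 5.004
α = (k/(k−1))·(1 − ΣVar(i)/total variance) = (3/2)·(1 − 3.288/5.004) = 0.514

coefficient alpha = 0.514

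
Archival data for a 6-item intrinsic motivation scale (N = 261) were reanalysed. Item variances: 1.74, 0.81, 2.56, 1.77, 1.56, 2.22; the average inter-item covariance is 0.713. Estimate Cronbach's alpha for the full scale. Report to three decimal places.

sum of item variances = 1.74 + 0.81 + 2.56 + 1.77 + 1.56 + 2.22 = 10.66
Sum of the 15 distinct covariances = 15 × 0.713 = 10.695
Var(T) = sum of item variances + 2·Σcov = 10.66 + 2 × 10.695 = 32.050
α = (6/5)·(1 − 10.66/32.050) = 0.801

Cronbach's alpha = 0.801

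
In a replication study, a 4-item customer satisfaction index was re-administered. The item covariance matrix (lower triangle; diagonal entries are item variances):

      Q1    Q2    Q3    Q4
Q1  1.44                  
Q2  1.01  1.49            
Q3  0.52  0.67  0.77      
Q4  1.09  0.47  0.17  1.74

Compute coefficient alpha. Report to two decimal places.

coefficient alpha = 0.79

ΣVar(i) = 1.44 + 1.49 + 0.77 + 1.74 = 5.44
Sum of off-diagonal covariances = 3.93
Var(T) = 5.44 + 2 × 3.93 = 13.30
α = (k/(k−1))·(1 − ΣVar(i)/Var(T)) = (4/3)·(1 − 5.44/13.30) = 0.79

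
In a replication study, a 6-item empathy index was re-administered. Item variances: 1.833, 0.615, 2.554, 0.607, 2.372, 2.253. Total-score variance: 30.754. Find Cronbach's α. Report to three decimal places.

Σσ²ᵢ = 1.833 + 0.615 + 2.554 + 0.607 + 2.372 + 2.253 = 10.234
α = (k/(k−1))·(1 − Σσ²ᵢ/Var(T)) = (6/5)·(1 − 10.234/30.754) = 0.801

α = 0.801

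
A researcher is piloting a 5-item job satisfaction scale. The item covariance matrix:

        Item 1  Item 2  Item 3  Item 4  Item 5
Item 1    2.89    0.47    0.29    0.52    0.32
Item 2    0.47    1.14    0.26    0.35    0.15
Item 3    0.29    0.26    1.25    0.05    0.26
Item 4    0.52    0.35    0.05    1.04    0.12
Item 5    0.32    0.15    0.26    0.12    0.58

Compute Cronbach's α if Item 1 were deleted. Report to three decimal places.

α = 0.497

Remaining items: Item 2, Item 3, Item 4, Item 5 (k = 4).
Σσᵢ² = 1.14 + 1.25 + 1.04 + 0.58 = 4.01
Var(T) = 4.01 + 2 × 1.19 = 6.39
α (item deleted) = (4/3)·(1 − 4.01/6.39) = 0.497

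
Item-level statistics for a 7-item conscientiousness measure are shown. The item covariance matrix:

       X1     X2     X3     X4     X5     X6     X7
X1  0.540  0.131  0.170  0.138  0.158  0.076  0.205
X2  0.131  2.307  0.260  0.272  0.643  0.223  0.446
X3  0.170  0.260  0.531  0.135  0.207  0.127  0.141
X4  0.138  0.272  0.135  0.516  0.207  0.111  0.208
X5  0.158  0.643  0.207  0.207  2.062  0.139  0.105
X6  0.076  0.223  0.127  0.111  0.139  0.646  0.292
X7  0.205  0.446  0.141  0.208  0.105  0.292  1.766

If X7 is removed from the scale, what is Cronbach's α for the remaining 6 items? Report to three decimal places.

α = 0.571

Remaining items: X1, X2, X3, X4, X5, X6 (k = 6).
Σσᵢ² = 0.540 + 2.307 + 0.531 + 0.516 + 2.062 + 0.646 = 6.602
σ²_T = 6.602 + 2 × 2.997 = 12.596
α (item deleted) = (6/5)·(1 − 6.602/12.596) = 0.571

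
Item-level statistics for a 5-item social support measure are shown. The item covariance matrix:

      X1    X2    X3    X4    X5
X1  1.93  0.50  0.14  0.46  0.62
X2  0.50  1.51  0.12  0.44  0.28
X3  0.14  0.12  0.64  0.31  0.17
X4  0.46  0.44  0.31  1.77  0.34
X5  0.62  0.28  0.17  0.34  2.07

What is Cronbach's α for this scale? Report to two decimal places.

α = 0.58

sum of item variances = 1.93 + 1.51 + 0.64 + 1.77 + 2.07 = 7.92
Σ_{i<j} σ_ij = 3.38
σ²_total = 7.92 + 2 × 3.38 = 14.68
α = (k/(k−1))·(1 − sum of item variances/σ²_total) = (5/4)·(1 − 7.92/14.68) = 0.58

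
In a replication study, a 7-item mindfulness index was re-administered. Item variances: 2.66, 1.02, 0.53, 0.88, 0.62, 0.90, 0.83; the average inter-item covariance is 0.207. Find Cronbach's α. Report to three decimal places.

α = 0.629

ΣVar(i) = 2.66 + 1.02 + 0.53 + 0.88 + 0.62 + 0.90 + 0.83 = 7.44
Sum of the 21 distinct covariances = 21 × 0.207 = 4.347
total variance = ΣVar(i) + 2·Σcov = 7.44 + 2 × 4.347 = 16.134
α = (7/6)·(1 − 7.44/16.134) = 0.629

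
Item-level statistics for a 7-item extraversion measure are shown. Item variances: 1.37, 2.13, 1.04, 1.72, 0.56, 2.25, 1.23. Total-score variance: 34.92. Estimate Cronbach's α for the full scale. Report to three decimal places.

Σσᵢ² = 1.37 + 2.13 + 1.04 + 1.72 + 0.56 + 2.25 + 1.23 = 10.30
α = (k/(k−1))·(1 − Σσᵢ²/Var(T)) = (7/6)·(1 − 10.30/34.92) = 0.823

Cronbach's α = 0.823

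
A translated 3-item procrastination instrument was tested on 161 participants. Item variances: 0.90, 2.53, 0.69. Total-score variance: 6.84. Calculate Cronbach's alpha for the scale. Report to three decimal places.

α = 0.596

Σσᵢ² = 0.90 + 2.53 + 0.69 = 4.12
α = (k/(k−1))·(1 − Σσᵢ²/total variance) = (3/2)·(1 − 4.12/6.84) = 0.596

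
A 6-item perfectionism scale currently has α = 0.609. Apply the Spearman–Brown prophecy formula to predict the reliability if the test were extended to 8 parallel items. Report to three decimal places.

predicted reliability = 0.675

Length factor m = 8/6 = 1.3333
α' = m·α / (1 + (m−1)·α)
   = 8/6 × 0.609 / (1 + (8/6 − 1) × 0.609)
   = 0.8120 / 1.2030 = 0.675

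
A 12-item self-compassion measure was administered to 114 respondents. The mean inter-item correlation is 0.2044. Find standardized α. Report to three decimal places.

standardized α = 0.755

Standardized α = k·r̄ / (1 + (k−1)·r̄) = 12 × 0.2044 / (1 + 11 × 0.2044)
  = 2.4528 / 3.2484 = 0.755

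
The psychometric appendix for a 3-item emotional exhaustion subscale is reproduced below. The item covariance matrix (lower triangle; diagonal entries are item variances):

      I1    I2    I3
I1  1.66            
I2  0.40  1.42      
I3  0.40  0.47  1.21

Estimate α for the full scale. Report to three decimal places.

ΣVar(i) = 1.66 + 1.42 + 1.21 = 4.29
Sum of off-diagonal covariances = 1.27
σ²_total = 4.29 + 2 × 1.27 = 6.83
α = (k/(k−1))·(1 − ΣVar(i)/σ²_total) = (3/2)·(1 − 4.29/6.83) = 0.558

α = 0.558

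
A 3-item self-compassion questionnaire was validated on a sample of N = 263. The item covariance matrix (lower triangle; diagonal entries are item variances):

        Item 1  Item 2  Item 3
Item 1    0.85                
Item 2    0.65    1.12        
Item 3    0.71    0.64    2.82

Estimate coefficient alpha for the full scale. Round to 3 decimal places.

coefficient alpha = 0.683

ΣVar(i) = 0.85 + 1.12 + 2.82 = 4.79
Σ_{i<j} σ_ij = 2.00
Var(T) = 4.79 + 2 × 2.00 = 8.79
α = (k/(k−1))·(1 − ΣVar(i)/Var(T)) = (3/2)·(1 − 4.79/8.79) = 0.683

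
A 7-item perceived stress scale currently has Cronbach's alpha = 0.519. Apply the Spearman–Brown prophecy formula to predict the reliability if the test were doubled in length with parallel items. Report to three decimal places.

Length factor m = 2
α' = m·α / (1 + (m−1)·α)
   = 2 × 0.519 / (1 + (2 − 1) × 0.519)
   = 1.0380 / 1.5190 = 0.683

predicted reliability = 0.683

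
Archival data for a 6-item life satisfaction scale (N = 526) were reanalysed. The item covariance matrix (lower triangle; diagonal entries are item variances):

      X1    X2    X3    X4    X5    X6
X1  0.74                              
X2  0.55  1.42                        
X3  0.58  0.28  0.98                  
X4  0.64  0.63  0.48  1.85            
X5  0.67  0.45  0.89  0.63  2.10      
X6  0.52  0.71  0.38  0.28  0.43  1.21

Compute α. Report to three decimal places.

α = 0.794

sum of item variances = 0.74 + 1.42 + 0.98 + 1.85 + 2.10 + 1.21 = 8.30
Sum of off-diagonal covariances = 8.12
σ²_total = 8.30 + 2 × 8.12 = 24.54
α = (k/(k−1))·(1 − sum of item variances/σ²_total) = (6/5)·(1 − 8.30/24.54) = 0.794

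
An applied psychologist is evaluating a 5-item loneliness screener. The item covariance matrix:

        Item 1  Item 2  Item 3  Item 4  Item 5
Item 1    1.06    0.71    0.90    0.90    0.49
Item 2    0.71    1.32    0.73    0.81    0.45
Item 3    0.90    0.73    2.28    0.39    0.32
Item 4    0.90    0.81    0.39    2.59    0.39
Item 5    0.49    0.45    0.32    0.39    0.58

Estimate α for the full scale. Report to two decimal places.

Σσᵢ² = 1.06 + 1.32 + 2.28 + 2.59 + 0.58 = 7.83
Σ_{i<j} σ_ij = 6.09
σ²_T = 7.83 + 2 × 6.09 = 20.01
α = (k/(k−1))·(1 − Σσᵢ²/σ²_T) = (5/4)·(1 − 7.83/20.01) = 0.76

α = 0.76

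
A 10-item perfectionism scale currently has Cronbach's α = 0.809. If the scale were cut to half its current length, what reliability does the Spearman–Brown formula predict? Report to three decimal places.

predicted reliability = 0.679

Length factor m = 1/2
α' = m·α / (1 − (1−m)·α)
   = 1/2 × 0.809 / (1 − (1 − 1/2) × 0.809)
   = 0.4045 / 0.5955 = 0.679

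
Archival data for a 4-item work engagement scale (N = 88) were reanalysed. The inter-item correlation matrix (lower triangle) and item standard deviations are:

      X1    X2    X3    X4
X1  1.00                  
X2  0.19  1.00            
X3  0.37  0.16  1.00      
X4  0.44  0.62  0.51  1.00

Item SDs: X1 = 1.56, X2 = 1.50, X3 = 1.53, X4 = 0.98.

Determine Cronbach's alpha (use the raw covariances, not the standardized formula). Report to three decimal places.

Σσ²ᵢ = 1.56² + 1.50² + 1.53² + 0.98² = 7.9849
Covariances σ_ij = r_ij · s_i · s_j:
  σ(X1,X2) = 0.19 × 1.56 × 1.50 = 0.4446
  σ(X1,X3) = 0.37 × 1.56 × 1.53 = 0.8831
  σ(X1,X4) = 0.44 × 1.56 × 0.98 = 0.6727
  σ(X2,X3) = 0.16 × 1.50 × 1.53 = 0.3672
  σ(X2,X4) = 0.62 × 1.50 × 0.98 = 0.9114
  σ(X3,X4) = 0.51 × 1.53 × 0.98 = 0.7647
σ²_T = Σσ²ᵢ + 2·Σσ_ij = 7.9849 + 2 × 4.0437 = 16.0723
α = (4/3)·(1 − 7.9849/16.0723) = 0.671

Cronbach's alpha = 0.671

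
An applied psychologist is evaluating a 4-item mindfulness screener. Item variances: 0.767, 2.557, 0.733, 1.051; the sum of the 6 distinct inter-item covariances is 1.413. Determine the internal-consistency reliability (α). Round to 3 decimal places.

α = 0.475

ΣVar(i) = 0.767 + 2.557 + 0.733 + 1.051 = 5.108
Sum of distinct covariances = 1.413
σ²_T = ΣVar(i) + 2·Σcov = 5.108 + 2 × 1.413 = 7.934
α = (4/3)·(1 − 5.108/7.934) = 0.475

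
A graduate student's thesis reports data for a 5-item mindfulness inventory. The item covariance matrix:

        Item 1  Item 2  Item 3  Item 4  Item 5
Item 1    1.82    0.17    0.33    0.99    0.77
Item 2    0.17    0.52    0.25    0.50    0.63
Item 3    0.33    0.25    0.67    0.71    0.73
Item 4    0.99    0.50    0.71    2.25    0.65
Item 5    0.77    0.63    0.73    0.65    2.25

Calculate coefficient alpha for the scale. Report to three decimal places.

coefficient alpha = 0.755

Σσ²ᵢ = 1.82 + 0.52 + 0.67 + 2.25 + 2.25 = 7.51
Sum of the distinct covariances = 5.73
σ²_total = 7.51 + 2 × 5.73 = 18.97
α = (k/(k−1))·(1 − Σσ²ᵢ/σ²_total) = (5/4)·(1 − 7.51/18.97) = 0.755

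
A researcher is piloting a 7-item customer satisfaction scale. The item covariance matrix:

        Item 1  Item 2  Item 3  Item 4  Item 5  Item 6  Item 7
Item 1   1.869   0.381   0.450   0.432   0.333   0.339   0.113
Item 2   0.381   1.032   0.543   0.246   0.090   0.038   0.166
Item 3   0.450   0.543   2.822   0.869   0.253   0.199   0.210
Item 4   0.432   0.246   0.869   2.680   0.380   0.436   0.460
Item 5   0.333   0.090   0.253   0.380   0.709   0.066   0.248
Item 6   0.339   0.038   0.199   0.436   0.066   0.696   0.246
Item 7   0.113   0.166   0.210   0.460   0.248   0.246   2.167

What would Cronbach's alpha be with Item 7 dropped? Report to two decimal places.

α = 0.61

Remaining items: Item 1, Item 2, Item 3, Item 4, Item 5, Item 6 (k = 6).
sum of item variances = 1.869 + 1.032 + 2.822 + 2.680 + 0.709 + 0.696 = 9.808
σ²_total = 9.808 + 2 × 5.055 = 19.918
α (item deleted) = (6/5)·(1 − 9.808/19.918) = 0.61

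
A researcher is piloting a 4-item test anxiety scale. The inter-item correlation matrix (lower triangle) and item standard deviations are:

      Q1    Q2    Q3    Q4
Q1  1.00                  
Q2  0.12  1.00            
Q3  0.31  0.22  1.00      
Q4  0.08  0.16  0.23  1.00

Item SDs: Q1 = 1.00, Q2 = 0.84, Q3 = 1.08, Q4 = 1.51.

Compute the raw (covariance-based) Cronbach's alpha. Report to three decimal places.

Cronbach's alpha = 0.455

Σσ²ᵢ = 1.00² + 0.84² + 1.08² + 1.51² = 5.1521
Covariances σ_ij = r_ij · s_i · s_j:
  σ(Q1,Q2) = 0.12 × 1.00 × 0.84 = 0.1008
  σ(Q1,Q3) = 0.31 × 1.00 × 1.08 = 0.3348
  σ(Q1,Q4) = 0.08 × 1.00 × 1.51 = 0.1208
  σ(Q2,Q3) = 0.22 × 0.84 × 1.08 = 0.1996
  σ(Q2,Q4) = 0.16 × 0.84 × 1.51 = 0.2029
  σ(Q3,Q4) = 0.23 × 1.08 × 1.51 = 0.3751
σ²_T = Σσ²ᵢ + 2·Σσ_ij = 5.1521 + 2 × 1.3340 = 7.8201
α = (4/3)·(1 − 5.1521/7.8201) = 0.455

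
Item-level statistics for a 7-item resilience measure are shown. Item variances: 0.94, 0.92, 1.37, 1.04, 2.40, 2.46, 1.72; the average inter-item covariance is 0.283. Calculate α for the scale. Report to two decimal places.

α = 0.61

Σσᵢ² = 0.94 + 0.92 + 1.37 + 1.04 + 2.40 + 2.46 + 1.72 = 10.85
Sum of the 21 distinct covariances = 21 × 0.283 = 5.943
σ²_T = Σσᵢ² + 2·Σcov = 10.85 + 2 × 5.943 = 22.736
α = (7/6)·(1 − 10.85/22.736) = 0.61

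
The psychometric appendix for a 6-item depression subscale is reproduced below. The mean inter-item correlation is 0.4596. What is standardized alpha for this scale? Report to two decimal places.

Standardized α = k·r̄ / (1 + (k−1)·r̄) = 6 × 0.4596 / (1 + 5 × 0.4596)
  = 2.7576 / 3.2980 = 0.84

α = 0.84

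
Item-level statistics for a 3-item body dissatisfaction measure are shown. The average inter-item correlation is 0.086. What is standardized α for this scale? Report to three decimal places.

Standardized α = k·r̄ / (1 + (k−1)·r̄) = 3 × 0.086 / (1 + 2 × 0.086)
  = 0.2580 / 1.1720 = 0.220

standardized α = 0.220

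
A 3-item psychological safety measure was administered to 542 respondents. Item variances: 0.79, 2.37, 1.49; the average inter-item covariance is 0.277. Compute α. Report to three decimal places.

sum of item variances = 0.79 + 2.37 + 1.49 = 4.65
Sum of the 3 distinct covariances = 3 × 0.277 = 0.831
Var(T) = sum of item variances + 2·Σcov = 4.65 + 2 × 0.831 = 6.312
α = (3/2)·(1 − 4.65/6.312) = 0.395

α = 0.395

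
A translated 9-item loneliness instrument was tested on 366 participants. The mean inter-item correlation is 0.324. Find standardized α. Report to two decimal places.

Standardized α = k·r̄ / (1 + (k−1)·r̄) = 9 × 0.324 / (1 + 8 × 0.324)
  = 2.9160 / 3.5920 = 0.81

α = 0.81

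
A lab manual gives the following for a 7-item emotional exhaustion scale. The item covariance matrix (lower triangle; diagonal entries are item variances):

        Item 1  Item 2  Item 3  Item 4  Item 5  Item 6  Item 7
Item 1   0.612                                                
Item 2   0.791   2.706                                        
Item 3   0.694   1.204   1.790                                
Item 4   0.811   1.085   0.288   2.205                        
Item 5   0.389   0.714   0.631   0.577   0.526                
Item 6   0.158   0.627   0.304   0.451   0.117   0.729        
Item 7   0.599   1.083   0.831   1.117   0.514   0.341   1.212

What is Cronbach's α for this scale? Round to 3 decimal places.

ΣVar(i) = 0.612 + 2.706 + 1.790 + 2.205 + 0.526 + 0.729 + 1.212 = 9.780
Sum of the distinct covariances = 13.326
Var(T) = 9.780 + 2 × 13.326 = 36.432
α = (k/(k−1))·(1 − ΣVar(i)/Var(T)) = (7/6)·(1 − 9.780/36.432) = 0.853

α = 0.853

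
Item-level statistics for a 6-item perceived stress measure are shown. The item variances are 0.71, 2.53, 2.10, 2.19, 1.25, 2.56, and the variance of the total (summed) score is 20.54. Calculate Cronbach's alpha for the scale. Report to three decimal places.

Σσ²ᵢ = 0.71 + 2.53 + 2.10 + 2.19 + 1.25 + 2.56 = 11.34
α = (k/(k−1))·(1 − Σσ²ᵢ/σ²_T) = (6/5)·(1 − 11.34/20.54) = 0.537

Cronbach's alpha = 0.537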